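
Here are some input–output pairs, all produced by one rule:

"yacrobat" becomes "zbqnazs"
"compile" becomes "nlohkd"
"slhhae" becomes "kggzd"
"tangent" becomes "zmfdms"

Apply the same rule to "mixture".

Looking at the pairs, the operation is to delete the first character, then shift every letter 1 place backward in the alphabet (wrapping around).
For "mixture", step one produces "ixture"; step two turns that into "hwstqd".

hwstqd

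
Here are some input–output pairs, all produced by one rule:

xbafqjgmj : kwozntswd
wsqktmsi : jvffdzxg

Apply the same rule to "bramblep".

ocernyzo

The pattern: take characters alternately from the front and the back (1st, last, 2nd, 2nd-last, ...), then shift every letter 13 places forward in the alphabet (wrapping around) — i.e. ROT13.
"bramblep" → "bprealmb" → "ocernyzo".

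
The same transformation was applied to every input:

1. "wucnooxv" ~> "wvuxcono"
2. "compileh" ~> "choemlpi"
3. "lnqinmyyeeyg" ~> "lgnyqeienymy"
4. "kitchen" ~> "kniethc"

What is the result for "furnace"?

What's happening: take characters alternately from the front and the back (1st, last, 2nd, 2nd-last, ...).
On "furnace" that produces "feucran".

feucran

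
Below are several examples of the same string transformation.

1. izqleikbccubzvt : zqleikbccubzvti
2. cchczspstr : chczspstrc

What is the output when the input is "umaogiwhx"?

maogiwhxu

Rule — move the first character to the end.
Applying that to "umaogiwhx" gives "maogiwhxu".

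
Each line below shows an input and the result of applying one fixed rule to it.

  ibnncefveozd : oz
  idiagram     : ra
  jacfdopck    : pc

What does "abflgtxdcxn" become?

The transformation: move the last 3 characters to the front (rotate right by 3), then keep only the first 2 characters.
Applying both steps to "abflgtxdcxn": "cxnabflgtxd", then "cx".
(Check on "idiagram": → "ramidiag" → "ra" ✓)

cx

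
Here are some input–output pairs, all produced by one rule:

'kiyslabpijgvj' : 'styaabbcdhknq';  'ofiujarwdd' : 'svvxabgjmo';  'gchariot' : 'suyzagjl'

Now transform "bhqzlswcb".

ttuzdikor

Each output is the input with this applied: sort the characters into alphabetical order, then shift every letter 8 places backward in the alphabet (wrapping around).
Applying both steps to "bhqzlswcb": "bbchlqswz", then "ttuzdikor".
(Check on "ofiujarwdd": → "addfijoruw" → "svvxabgjmo" ✓)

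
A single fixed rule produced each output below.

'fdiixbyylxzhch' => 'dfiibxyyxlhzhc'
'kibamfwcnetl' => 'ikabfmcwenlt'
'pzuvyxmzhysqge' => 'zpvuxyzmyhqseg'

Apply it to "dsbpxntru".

The rule is to swap each adjacent pair of characters (1↔2, 3↔4, ...).
So "dsbpxntru" becomes "sdpbnxrtu".

sdpbnxrtu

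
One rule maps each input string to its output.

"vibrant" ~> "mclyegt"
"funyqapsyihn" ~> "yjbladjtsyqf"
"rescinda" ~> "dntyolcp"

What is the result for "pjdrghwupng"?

Rule — move the first 2 characters to the end (rotate left by 2), then shift every letter 11 places forward in the alphabet (wrapping around).
"pjdrghwupng" → "drghwupngpj" → "ocrshfayrau".

ocrshfayrau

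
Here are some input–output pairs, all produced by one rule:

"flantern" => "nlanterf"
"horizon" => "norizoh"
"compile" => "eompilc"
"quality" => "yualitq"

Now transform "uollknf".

Rule — swap the first and last characters.
Applying that to "uollknf" gives "follknu".

follknu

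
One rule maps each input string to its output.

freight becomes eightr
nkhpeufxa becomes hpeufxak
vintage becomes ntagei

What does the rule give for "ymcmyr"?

cmyrm

Looking at the pairs, the operation is to delete the first character, then move the first character to the end.
Working it through for "ymcmyr": intermediate "mcmyr", final "cmyrm".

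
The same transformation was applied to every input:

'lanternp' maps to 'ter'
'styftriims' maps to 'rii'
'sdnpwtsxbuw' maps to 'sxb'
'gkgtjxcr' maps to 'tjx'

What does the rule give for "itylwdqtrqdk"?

In each case the input is transformed by: delete the last 2 characters, then keep only the last 3 characters.
Applying both steps to "itylwdqtrqdk": "itylwdqtrq", then "trq".
(Check on "styftriims": → "styftrii" → "rii" ✓)

trq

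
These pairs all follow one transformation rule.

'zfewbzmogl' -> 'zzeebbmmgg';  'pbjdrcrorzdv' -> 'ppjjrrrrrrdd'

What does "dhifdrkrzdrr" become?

ddiiddkkzzrr

What's happening: keep every other character starting from the first (positions 1st, 3rd, 5th, ...), then double every character.
On "dhifdrkrzdrr": the first step gives "didkzr", and the second then gives "ddiiddkkzzrr".
(Check on "zfewbzmogl": → "zebmg" → "zzeebbmmgg" ✓)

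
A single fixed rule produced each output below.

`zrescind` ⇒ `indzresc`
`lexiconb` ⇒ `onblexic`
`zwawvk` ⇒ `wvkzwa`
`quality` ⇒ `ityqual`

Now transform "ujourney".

neyujour

Rule — move the last 3 characters to the front (rotate right by 3).
Doing the same to "ujourney": "neyujour".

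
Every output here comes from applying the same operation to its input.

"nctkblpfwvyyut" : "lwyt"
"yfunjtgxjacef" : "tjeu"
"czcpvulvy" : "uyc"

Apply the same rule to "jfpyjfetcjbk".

Looking at the pairs, the operation is to keep one character in every 3, starting at position 3 (positions 3rd, 6th, 9th, ...), then move the first character to the end.
Applying both steps to "jfpyjfetcjbk": "pfck", then "fckp".

fckp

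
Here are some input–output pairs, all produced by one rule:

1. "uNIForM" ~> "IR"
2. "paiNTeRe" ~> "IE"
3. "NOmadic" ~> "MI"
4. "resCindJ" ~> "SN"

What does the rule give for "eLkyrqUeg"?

Rule — keep one character in every 3, starting at position 3 (positions 3rd, 6th, 9th, ...), then convert every letter to uppercase.
For "eLkyrqUeg" the result is "KQG".

KQG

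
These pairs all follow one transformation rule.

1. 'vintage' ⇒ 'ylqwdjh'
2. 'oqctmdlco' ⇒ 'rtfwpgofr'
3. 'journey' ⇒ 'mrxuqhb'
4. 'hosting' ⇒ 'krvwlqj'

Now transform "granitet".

The rule is to shift every letter 3 places forward in the alphabet (wrapping around).
Applying that to "granitet" gives "judqlwhw".

judqlwhw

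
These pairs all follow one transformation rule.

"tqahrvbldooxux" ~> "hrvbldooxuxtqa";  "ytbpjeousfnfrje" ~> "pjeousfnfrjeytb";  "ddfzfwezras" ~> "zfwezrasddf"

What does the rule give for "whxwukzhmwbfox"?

The pattern: move the first 3 characters to the end (rotate left by 3).
Applying that to "whxwukzhmwbfox" gives "wukzhmwbfoxwhx".

wukzhmwbfoxwhx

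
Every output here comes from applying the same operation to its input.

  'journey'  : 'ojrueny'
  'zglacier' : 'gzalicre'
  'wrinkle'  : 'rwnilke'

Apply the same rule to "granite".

rgnatie

Rule — swap each adjacent pair of characters (1↔2, 3↔4, ...).
On "granite" that produces "rgnatie".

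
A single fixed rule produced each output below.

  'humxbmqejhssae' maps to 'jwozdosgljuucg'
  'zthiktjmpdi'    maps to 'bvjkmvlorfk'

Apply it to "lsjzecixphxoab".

nulbgekzrjzqcd

The transformation: shift every letter 2 places forward in the alphabet (wrapping around).
Doing the same to "lsjzecixphxoab": "nulbgekzrjzqcd".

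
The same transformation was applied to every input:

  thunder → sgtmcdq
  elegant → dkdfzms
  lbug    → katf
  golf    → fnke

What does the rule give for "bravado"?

aqzuzcn

The rule is to shift every letter 1 place backward in the alphabet (wrapping around).
"bravado" → "aqzuzcn".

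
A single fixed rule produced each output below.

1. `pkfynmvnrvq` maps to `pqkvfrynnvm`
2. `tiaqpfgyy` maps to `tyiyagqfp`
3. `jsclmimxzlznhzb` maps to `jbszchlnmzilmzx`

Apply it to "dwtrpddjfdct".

dtwctdrfpjdd

The rule is to take characters alternately from the front and the back (1st, last, 2nd, 2nd-last, ...).
Doing the same to "dwtrpddjfdct": "dtwctdrfpjdd".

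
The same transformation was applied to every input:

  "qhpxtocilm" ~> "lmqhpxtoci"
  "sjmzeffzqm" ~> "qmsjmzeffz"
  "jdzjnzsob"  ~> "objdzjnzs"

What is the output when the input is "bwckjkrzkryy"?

Each output is the input with this applied: move the last 2 characters to the front (rotate right by 2).
Applying that to "bwckjkrzkryy" gives "yybwckjkrzkr".

yybwckjkrzkr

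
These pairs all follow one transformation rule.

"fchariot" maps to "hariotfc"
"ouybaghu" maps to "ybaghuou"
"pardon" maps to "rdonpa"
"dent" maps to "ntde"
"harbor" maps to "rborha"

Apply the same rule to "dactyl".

ctylda

Looking at the pairs, the operation is to move the first 2 characters to the end (rotate left by 2).
"dactyl" → "ctylda".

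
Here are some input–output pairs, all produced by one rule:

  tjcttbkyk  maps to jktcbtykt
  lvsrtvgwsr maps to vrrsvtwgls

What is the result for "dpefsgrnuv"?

pvfegsnrdu

The rule is to swap the first and last characters, then swap each adjacent pair of characters (1↔2, 3↔4, ...).
Working it through for "dpefsgrnuv": intermediate "vpefsgrnud", final "pvfegsnrdu".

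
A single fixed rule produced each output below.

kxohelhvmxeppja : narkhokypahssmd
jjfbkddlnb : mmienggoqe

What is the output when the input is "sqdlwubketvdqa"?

vtgozxenhwygtd

The pattern: shift every letter 3 places forward in the alphabet (wrapping around).
Doing the same to "sqdlwubketvdqa": "vtgozxenhwygtd".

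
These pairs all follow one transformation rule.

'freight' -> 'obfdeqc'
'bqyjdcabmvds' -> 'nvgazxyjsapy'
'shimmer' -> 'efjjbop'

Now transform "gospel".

The transformation: shift every letter 3 places backward in the alphabet (wrapping around), then move the first character to the end.
Working it through for "gospel": intermediate "dlpmbi", final "lpmbid".

lpmbid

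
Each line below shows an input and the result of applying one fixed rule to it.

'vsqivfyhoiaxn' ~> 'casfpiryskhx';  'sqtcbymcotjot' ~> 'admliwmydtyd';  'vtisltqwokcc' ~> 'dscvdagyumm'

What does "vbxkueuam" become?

lhueoekw

Each output is the input with this applied: shift every letter 10 places forward in the alphabet (wrapping around), then delete the first character.
"vbxkueuam" → "flhueoekw" → "lhueoekw".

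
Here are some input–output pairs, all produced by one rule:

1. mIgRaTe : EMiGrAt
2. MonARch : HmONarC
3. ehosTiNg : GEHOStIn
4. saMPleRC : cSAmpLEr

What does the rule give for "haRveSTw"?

WHArVEst

The transformation: flip the case of every letter, then move the last character to the front.
On "haRveSTw": the first step gives "HArVEstW", and the second then gives "WHArVEst".
(Check on "ehosTiNg": → "EHOStInG" → "GEHOStIn" ✓)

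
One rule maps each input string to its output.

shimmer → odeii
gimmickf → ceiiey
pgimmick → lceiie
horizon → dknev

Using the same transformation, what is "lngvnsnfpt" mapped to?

hjcrjojb

What's happening: delete the last 2 characters, then shift every letter 4 places backward in the alphabet (wrapping around).
On "lngvnsnfpt": the first step gives "lngvnsnf", and the second then gives "hjcrjojb".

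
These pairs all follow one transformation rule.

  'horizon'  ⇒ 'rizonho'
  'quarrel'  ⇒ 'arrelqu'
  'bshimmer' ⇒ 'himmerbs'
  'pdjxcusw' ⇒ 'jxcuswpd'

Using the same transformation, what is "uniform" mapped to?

iformun

Each output is the input with this applied: move the first 2 characters to the end (rotate left by 2).
"uniform" → "iformun".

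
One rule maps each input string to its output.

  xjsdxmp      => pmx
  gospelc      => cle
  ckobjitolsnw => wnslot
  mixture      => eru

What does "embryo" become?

oyr

In each case the input is transformed by: take characters alternately from the front and the back (1st, last, 2nd, 2nd-last, ...), then keep every other character starting from the second (positions 2nd, 4th, 6th, ...).
Applying both steps to "embryo": "eomybr", then "oyr".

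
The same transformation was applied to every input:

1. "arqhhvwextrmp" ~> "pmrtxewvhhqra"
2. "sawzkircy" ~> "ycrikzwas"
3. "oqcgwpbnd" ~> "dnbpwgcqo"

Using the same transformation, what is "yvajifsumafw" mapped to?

wfamusfijavy

The rule is to reverse the string.
So "yvajifsumafw" becomes "wfamusfijavy".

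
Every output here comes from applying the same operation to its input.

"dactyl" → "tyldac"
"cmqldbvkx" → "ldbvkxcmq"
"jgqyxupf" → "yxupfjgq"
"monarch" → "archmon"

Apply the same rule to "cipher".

In each case the input is transformed by: move the first 3 characters to the end (rotate left by 3).
For "cipher" the result is "hercip".

hercip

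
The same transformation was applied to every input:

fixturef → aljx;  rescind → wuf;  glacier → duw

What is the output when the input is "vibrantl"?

ajfd

The transformation: keep every other character starting from the second (positions 2nd, 4th, 6th, ...), then shift every letter 8 places backward in the alphabet (wrapping around).
Applying both steps to "vibrantl": "irnl", then "ajfd".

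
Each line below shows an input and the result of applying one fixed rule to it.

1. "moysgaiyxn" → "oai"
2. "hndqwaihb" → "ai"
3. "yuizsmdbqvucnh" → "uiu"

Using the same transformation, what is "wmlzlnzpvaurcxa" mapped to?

The pattern: keep only the vowels.
"wmlzlnzpvaurcxa" → "aua".

aua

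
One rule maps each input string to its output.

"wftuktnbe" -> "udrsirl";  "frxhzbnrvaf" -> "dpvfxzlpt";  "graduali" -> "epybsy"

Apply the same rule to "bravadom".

Rule — shift every letter 2 places backward in the alphabet (wrapping around), then delete the last 2 characters.
Working it through for "bravadom": intermediate "zpytybmk", final "zpytyb".

zpytyb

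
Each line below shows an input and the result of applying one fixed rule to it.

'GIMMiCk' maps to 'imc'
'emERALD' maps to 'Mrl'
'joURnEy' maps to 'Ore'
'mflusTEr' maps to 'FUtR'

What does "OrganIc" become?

The transformation: flip the case of every letter, then keep every other character starting from the second (positions 2nd, 4th, 6th, ...).
So "OrganIc" becomes "RAi".

RAi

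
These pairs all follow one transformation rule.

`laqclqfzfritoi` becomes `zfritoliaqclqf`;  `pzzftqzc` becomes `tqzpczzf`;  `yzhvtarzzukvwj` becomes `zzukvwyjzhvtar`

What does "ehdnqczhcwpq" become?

The pattern: swap the first and last characters, then swap the front and back halves of the string.
For "ehdnqczhcwpq", step one produces "qhdnqczhcwpe"; step two turns that into "zhcwpeqhdnqc".
(Check on "laqclqfzfritoi": → "iaqclqfzfritol" → "zfritoliaqclqf" ✓)

zhcwpeqhdnqc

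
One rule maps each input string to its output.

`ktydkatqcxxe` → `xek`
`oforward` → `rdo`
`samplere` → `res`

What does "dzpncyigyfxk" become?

xkd

In each case the input is transformed by: move the last 2 characters to the front (rotate right by 2), then keep only the first 3 characters.
Working it through for "dzpncyigyfxk": intermediate "xkdzpncyigyf", final "xkd".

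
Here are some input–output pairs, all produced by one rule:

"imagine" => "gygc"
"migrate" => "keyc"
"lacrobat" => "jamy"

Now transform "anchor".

The pattern: shift every letter 2 places backward in the alphabet (wrapping around), then keep every other character starting from the first (positions 1st, 3rd, 5th, ...).
For "anchor" the result is "yam".

yam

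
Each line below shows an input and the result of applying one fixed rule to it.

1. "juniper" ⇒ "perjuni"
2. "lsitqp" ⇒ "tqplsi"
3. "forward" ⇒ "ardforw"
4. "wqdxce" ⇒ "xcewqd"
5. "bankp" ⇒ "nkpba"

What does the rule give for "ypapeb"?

pebypa

Rule — move the last 3 characters to the front (rotate right by 3).
Applying that to "ypapeb" gives "pebypa".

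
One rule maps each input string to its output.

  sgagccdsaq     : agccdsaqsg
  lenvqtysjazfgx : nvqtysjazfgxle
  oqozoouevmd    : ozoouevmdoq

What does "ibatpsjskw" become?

atpsjskwib

Each output is the input with this applied: move the first 2 characters to the end (rotate left by 2).
Doing the same to "ibatpsjskw": "atpsjskwib".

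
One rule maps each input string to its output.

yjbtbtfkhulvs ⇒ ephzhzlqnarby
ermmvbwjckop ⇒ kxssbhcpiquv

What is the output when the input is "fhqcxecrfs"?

What's happening: shift every letter 6 places forward in the alphabet (wrapping around).
Doing the same to "fhqcxecrfs": "lnwidkixly".

lnwidkixly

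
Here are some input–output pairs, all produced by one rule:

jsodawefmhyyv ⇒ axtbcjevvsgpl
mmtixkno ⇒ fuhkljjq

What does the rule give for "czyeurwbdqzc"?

Each output is the input with this applied: move the first 3 characters to the end (rotate left by 3), then shift every letter 3 places backward in the alphabet (wrapping around).
On "czyeurwbdqzc" that produces "brotyanwzzwv".

brotyanwzzwv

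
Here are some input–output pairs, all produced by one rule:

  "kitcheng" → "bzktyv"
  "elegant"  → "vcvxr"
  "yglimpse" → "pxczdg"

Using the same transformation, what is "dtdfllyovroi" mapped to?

The rule is to delete the last 2 characters, then shift every letter 9 places backward in the alphabet (wrapping around).
For "dtdfllyovroi", step one produces "dtdfllyovr"; step two turns that into "ukuwccpfmi".

ukuwccpfmi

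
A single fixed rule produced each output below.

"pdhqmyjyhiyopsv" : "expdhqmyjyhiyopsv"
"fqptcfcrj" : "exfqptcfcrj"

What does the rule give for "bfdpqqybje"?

exbfdpqqybje

The transformation: prepend "ex".
So "bfdpqqybje" becomes "exbfdpqqybje".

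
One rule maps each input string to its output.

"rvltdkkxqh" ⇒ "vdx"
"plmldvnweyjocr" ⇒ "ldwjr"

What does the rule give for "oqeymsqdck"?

qmd

Each output is the input with this applied: keep one character in every 3, starting at position 2 (positions 2nd, 5th, 8th, ...).
On "oqeymsqdck" that produces "qmd".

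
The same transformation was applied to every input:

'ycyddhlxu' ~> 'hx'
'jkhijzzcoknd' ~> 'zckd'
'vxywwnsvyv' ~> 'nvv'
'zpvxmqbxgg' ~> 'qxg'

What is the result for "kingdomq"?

Looking at the pairs, the operation is to keep every other character starting from the second (positions 2nd, 4th, 6th, ...), then delete the first 2 characters.
Starting from "kingdomq": after the first operation, "igoq"; after the second, "oq".
(Check on "vxywwnsvyv": → "xwnvv" → "nvv" ✓)

oq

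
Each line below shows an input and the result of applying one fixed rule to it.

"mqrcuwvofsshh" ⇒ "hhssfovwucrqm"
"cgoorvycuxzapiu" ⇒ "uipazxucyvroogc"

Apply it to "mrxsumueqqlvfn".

nfvlqqeumusxrm

The transformation: reverse the string.
Applying that to "mrxsumueqqlvfn" gives "nfvlqqeumusxrm".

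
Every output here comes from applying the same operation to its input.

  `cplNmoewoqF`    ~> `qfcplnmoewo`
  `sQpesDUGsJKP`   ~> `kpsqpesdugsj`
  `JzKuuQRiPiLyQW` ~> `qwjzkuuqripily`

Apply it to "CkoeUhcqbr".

brckoeuhcq

In each case the input is transformed by: move the last 2 characters to the front (rotate right by 2), then convert every letter to lowercase.
On "CkoeUhcqbr" that produces "brckoeuhcq".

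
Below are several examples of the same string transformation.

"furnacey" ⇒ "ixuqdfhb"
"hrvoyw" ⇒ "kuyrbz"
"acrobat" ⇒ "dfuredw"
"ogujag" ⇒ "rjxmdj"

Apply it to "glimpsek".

The rule is to shift every letter 3 places forward in the alphabet (wrapping around).
For "glimpsek" the result is "jolpsvhn".

jolpsvhn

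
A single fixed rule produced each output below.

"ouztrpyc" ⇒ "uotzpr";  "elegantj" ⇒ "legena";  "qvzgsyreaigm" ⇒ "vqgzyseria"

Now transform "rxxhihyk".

xrhxhi

The rule is to swap each adjacent pair of characters (1↔2, 3↔4, ...), then delete the last 2 characters.
Applying that to "rxxhihyk" gives "xrhxhi".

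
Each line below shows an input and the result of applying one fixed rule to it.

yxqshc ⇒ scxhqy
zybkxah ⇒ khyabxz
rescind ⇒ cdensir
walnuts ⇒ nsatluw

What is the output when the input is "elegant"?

The pattern: take characters alternately from the front and the back (1st, last, 2nd, 2nd-last, ...), then swap the first and last characters.
Working it through for "elegant": intermediate "etlneag", final "gtlneae".

gtlneae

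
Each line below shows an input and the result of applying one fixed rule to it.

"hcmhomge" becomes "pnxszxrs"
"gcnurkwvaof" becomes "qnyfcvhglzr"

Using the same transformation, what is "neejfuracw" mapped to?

The transformation: shift every letter 11 places forward in the alphabet (wrapping around), then swap the first and last characters.
Applying that to "neejfuracw" gives "hppuqfclny".
(Check on "hcmhomge": → "snxszxrp" → "pnxszxrs" ✓)

hppuqfclny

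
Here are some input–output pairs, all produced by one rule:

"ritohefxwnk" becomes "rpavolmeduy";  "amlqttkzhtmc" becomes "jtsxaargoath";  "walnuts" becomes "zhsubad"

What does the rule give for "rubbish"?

Each output is the input with this applied: swap the first and last characters, then shift every letter 7 places forward in the alphabet (wrapping around).
For "rubbish", step one produces "hubbisr"; step two turns that into "obiipzy".

obiipzy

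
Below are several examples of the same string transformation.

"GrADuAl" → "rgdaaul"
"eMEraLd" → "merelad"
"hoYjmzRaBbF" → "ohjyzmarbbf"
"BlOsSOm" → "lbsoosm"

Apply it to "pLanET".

lpnate

What's happening: swap each adjacent pair of characters (1↔2, 3↔4, ...), then convert every letter to lowercase.
On "pLanET": the first step gives "LpnaTE", and the second then gives "lpnate".
(Check on "GrADuAl": → "rGDAAul" → "rgdaaul" ✓)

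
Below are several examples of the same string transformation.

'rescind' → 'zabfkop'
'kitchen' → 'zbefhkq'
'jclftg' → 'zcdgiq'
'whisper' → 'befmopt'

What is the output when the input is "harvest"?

The pattern: sort the characters into alphabetical order, then shift every letter 3 places backward in the alphabet (wrapping around).
Applying both steps to "harvest": "aehrstv", then "xbeopqs".
(Check on "whisper": → "ehiprsw" → "befmopt" ✓)

xbeopqs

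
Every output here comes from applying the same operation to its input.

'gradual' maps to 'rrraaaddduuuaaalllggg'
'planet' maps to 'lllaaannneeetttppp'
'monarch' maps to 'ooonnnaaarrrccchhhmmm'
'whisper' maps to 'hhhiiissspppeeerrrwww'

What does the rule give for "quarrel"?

The pattern: repeat every character 3 times, then move the first 3 characters to the end (rotate left by 3).
Applying both steps to "quarrel": "qqquuuaaarrrrrreeelll", then "uuuaaarrrrrreeelllqqq".

uuuaaarrrrrreeelllqqq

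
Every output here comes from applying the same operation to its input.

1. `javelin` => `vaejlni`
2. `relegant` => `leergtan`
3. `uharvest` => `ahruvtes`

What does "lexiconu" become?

Rule — move the first 2 characters to the end (rotate left by 2), then take characters alternately from the front and the back (1st, last, 2nd, 2nd-last, ...).
Working it through for "lexiconu": intermediate "xiconule", final "xeilcuon".
(Check on "relegant": → "legantre" → "leergtan" ✓)

xeilcuon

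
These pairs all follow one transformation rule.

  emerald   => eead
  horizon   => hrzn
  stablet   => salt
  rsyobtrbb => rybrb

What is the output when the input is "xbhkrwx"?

xhrx

Each output is the input with this applied: keep every other character starting from the first (positions 1st, 3rd, 5th, ...).
So "xbhkrwx" becomes "xhrx".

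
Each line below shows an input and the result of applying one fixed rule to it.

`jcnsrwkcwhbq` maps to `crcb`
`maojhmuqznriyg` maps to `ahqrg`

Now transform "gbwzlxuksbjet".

Each output is the input with this applied: keep one character in every 3, starting at position 2 (positions 2nd, 5th, 8th, ...).
"gbwzlxuksbjet" → "blkj".

blkj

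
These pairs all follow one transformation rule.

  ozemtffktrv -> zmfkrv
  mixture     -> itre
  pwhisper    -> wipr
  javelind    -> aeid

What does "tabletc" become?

The pattern: swap each adjacent pair of characters (1↔2, 3↔4, ...), then keep every other character starting from the first (positions 1st, 3rd, 5th, ...).
For "tabletc", step one produces "atlbtec"; step two turns that into "altc".

altc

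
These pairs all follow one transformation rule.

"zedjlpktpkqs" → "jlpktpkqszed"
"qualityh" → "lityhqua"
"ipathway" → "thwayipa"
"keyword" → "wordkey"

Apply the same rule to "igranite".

Each output is the input with this applied: move the first 3 characters to the end (rotate left by 3).
Applying that to "igranite" gives "aniteigr".

aniteigr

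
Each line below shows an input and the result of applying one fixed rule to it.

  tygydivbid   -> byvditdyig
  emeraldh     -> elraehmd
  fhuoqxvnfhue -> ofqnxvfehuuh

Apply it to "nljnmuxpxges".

In each case the input is transformed by: take characters alternately from the front and the back (1st, last, 2nd, 2nd-last, ...), then swap the front and back halves of the string.
For "nljnmuxpxges", step one produces "nslejgnxmpux"; step two turns that into "nxmpuxnslejg".

nxmpuxnslejg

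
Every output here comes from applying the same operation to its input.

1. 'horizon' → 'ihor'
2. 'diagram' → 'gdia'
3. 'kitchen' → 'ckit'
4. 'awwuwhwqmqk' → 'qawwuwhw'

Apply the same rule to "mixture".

The rule is to delete the last 3 characters, then move the last character to the front.
Starting from "mixture": after the first operation, "mixt"; after the second, "tmix".

tmix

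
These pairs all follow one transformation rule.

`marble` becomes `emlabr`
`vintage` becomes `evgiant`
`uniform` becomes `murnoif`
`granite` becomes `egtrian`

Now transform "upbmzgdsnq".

qunpsbdmgz

In each case the input is transformed by: reverse the string, then take characters alternately from the front and the back (1st, last, 2nd, 2nd-last, ...).
Starting from "upbmzgdsnq": after the first operation, "qnsdgzmbpu"; after the second, "qunpsbdmgz".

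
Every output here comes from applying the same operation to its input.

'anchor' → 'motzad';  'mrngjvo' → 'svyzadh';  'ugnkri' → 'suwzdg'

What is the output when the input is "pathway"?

Rule — sort the characters into alphabetical order, then shift every letter 12 places forward in the alphabet (wrapping around).
On "pathway": the first step gives "aahptwy", and the second then gives "mmtbfik".

mmtbfik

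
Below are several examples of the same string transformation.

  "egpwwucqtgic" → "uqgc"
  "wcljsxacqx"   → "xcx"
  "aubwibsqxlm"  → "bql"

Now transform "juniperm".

What's happening: keep every other character starting from the second (positions 2nd, 4th, 6th, ...), then delete the first 2 characters.
"juniperm" → "uiem" → "em".

em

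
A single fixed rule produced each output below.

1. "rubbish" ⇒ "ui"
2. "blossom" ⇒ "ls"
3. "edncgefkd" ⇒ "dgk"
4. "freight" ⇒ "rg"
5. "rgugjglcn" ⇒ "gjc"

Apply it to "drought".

rg

In each case the input is transformed by: keep one character in every 3, starting at position 2 (positions 2nd, 5th, 8th, ...).
Applying that to "drought" gives "rg".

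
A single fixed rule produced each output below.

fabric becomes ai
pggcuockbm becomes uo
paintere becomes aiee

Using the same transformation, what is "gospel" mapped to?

oe

The rule is to keep only the vowels.
On "gospel" that produces "oe".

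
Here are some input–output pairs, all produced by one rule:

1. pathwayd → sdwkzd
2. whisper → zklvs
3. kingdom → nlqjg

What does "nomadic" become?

In each case the input is transformed by: shift every letter 3 places forward in the alphabet (wrapping around), then delete the last 2 characters.
Working it through for "nomadic": intermediate "qrpdglf", final "qrpdg".
(Check on "pathwayd": → "sdwkzdbg" → "sdwkzd" ✓)

qrpdg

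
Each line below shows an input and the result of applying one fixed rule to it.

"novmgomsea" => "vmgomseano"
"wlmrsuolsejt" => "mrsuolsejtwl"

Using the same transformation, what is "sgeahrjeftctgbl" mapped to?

What's happening: move the first 2 characters to the end (rotate left by 2).
"sgeahrjeftctgbl" → "eahrjeftctgblsg".

eahrjeftctgblsg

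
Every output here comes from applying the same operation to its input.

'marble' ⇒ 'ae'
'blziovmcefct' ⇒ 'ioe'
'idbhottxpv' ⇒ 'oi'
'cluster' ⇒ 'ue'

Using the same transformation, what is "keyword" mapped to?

eo

The rule is to move the first character to the end, then keep only the vowels.
Applying both steps to "keyword": "eywordk", then "eo".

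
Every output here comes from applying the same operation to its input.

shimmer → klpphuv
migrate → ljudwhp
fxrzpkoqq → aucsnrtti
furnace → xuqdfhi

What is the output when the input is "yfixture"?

Each output is the input with this applied: shift every letter 3 places forward in the alphabet (wrapping around), then move the first character to the end.
"yfixture" → "bilawxuh" → "ilawxuhb".
(Check on "migrate": → "pljudwh" → "ljudwhp" ✓)

ilawxuhb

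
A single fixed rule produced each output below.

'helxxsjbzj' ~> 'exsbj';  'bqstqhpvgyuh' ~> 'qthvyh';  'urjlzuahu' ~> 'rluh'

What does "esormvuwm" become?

The pattern: keep every other character starting from the second (positions 2nd, 4th, 6th, ...).
So "esormvuwm" becomes "srvw".

srvw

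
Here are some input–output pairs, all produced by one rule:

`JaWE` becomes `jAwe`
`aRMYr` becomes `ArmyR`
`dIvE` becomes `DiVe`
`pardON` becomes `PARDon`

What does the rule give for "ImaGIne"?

iMAgiNE

Looking at the pairs, the operation is to flip the case of every letter.
So "ImaGIne" becomes "iMAgiNE".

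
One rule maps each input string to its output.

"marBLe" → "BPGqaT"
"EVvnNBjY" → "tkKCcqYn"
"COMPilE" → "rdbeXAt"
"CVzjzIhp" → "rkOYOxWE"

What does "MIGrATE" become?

bxvGpit

In each case the input is transformed by: shift every letter 11 places backward in the alphabet (wrapping around), then flip the case of every letter.
Working it through for "MIGrATE": intermediate "BXVgPIT", final "bxvGpit".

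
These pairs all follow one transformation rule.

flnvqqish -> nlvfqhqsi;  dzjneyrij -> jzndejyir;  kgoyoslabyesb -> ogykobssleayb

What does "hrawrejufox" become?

arwhrxeojfu

The pattern: move the first 2 characters to the end (rotate left by 2), then take characters alternately from the front and the back (1st, last, 2nd, 2nd-last, ...).
On "hrawrejufox": the first step gives "awrejufoxhr", and the second then gives "arwhrxeojfu".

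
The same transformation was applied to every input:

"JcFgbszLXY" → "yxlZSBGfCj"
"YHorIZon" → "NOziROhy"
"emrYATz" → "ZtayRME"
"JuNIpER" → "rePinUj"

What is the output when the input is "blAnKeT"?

Each output is the input with this applied: reverse the string, then flip the case of every letter.
Applying that to "blAnKeT" gives "tEkNaLB".

tEkNaLB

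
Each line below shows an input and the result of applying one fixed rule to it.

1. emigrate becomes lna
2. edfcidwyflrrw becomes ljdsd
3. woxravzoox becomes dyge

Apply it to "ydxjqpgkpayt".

Looking at the pairs, the operation is to shift every letter 7 places forward in the alphabet (wrapping around), then keep one character in every 3, starting at position 1 (positions 1st, 4th, 7th, ...).
Working it through for "ydxjqpgkpayt": intermediate "fkeqxwnrwhfa", final "fqnh".

fqnh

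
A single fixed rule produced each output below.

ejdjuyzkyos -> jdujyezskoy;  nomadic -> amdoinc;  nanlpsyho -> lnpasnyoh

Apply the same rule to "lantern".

In each case the input is transformed by: move the first 3 characters to the end (rotate left by 3), then take characters alternately from the front and the back (1st, last, 2nd, 2nd-last, ...).
On "lantern": the first step gives "ternlan", and the second then gives "tnearln".

tnearln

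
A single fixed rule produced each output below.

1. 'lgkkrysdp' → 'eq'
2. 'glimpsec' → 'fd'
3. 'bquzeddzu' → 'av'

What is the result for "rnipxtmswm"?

What's happening: shift every letter 1 place forward in the alphabet (wrapping around), then keep only the last 2 characters.
Working it through for "rnipxtmswm": intermediate "sojqyuntxn", final "xn".
(Check on "glimpsec": → "hmjnqtfd" → "fd" ✓)

xn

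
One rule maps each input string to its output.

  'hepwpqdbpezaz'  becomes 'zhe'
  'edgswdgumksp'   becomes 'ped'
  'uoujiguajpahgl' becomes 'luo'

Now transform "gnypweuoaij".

What's happening: move the last character to the front, then keep only the first 3 characters.
So "gnypweuoaij" becomes "jgn".

jgn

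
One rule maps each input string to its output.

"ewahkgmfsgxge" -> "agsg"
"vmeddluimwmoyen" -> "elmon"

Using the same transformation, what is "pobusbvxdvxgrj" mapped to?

bbdg

The rule is to keep one character in every 3, starting at position 3 (positions 3rd, 6th, 9th, ...).
On "pobusbvxdvxgrj" that produces "bbdg".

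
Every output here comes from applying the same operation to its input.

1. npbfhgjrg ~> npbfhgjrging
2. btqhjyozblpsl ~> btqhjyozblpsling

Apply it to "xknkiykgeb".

xknkiykgebing

In each case the input is transformed by: append "ing".
Doing the same to "xknkiykgeb": "xknkiykgebing".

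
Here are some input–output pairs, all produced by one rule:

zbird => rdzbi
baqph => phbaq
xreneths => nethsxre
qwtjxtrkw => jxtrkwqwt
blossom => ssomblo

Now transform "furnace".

nacefur

The rule is to move the first 3 characters to the end (rotate left by 3).
"furnace" → "nacefur".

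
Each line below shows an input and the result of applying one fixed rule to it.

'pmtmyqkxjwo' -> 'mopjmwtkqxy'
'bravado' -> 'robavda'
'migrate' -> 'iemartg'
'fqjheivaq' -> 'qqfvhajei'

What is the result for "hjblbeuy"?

Each output is the input with this applied: swap each adjacent pair of characters (1↔2, 3↔4, ...), then take characters alternately from the front and the back (1st, last, 2nd, 2nd-last, ...).
Starting from "hjblbeuy": after the first operation, "jhlbebyu"; after the second, "juhylbbe".

juhylbbe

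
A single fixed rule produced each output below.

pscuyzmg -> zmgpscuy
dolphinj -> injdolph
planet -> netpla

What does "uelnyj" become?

nyjuel

Looking at the pairs, the operation is to move the last 3 characters to the front (rotate right by 3).
On "uelnyj" that produces "nyjuel".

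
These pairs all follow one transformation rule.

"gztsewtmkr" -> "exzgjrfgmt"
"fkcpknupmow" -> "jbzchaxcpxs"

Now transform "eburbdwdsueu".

What's happening: shift every letter 13 places forward in the alphabet (wrapping around) — i.e. ROT13, then reverse the string.
Starting from "eburbdwdsueu": after the first operation, "roheoqjqfhrh"; after the second, "hrhfqjqoehor".

hrhfqjqoehor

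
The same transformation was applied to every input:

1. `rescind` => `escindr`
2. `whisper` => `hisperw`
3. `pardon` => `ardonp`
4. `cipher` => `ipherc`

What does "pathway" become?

Rule — move the first character to the end.
"pathway" → "athwayp".

athwayp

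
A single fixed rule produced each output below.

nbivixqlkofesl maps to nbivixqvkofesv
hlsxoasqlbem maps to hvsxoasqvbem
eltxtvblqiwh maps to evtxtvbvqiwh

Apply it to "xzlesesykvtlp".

xzvesesykvtvp

The rule is to replace every "l" with "v".
So "xzlesesykvtlp" becomes "xzvesesykvtvp".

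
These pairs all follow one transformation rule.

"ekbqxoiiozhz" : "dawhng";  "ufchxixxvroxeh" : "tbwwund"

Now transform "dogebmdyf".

cface

Each output is the input with this applied: keep every other character starting from the first (positions 1st, 3rd, 5th, ...), then shift every letter 1 place backward in the alphabet (wrapping around).
Applying both steps to "dogebmdyf": "dgbdf", then "cface".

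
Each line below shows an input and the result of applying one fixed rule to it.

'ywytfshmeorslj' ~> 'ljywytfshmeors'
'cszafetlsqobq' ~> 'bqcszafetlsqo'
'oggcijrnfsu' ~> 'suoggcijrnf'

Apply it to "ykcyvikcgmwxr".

xrykcyvikcgmw

Looking at the pairs, the operation is to move the last 2 characters to the front (rotate right by 2).
On "ykcyvikcgmwxr" that produces "xrykcyvikcgmw".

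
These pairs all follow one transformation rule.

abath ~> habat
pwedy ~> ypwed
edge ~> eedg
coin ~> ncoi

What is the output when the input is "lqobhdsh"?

hlqobhds

In each case the input is transformed by: move the last character to the front.
So "lqobhdsh" becomes "hlqobhds".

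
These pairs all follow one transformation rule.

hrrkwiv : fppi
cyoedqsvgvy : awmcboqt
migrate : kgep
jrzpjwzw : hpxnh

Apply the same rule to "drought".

What's happening: shift every letter 2 places backward in the alphabet (wrapping around), then delete the last 3 characters.
Working it through for "drought": intermediate "bpmsefr", final "bpms".

bpms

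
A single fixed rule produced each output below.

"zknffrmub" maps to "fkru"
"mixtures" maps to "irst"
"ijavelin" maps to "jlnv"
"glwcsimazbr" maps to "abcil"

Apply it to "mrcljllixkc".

ikllr

The rule is to keep every other character starting from the second (positions 2nd, 4th, 6th, ...), then sort the characters into alphabetical order.
Starting from "mrcljllixkc": after the first operation, "rllik"; after the second, "ikllr".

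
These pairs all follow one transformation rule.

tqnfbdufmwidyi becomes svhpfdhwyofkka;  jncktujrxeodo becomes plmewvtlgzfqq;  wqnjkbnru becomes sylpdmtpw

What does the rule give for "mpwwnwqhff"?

The rule is to swap each adjacent pair of characters (1↔2, 3↔4, ...), then shift every letter 2 places forward in the alphabet (wrapping around).
Working it through for "mpwwnwqhff": intermediate "pmwwwnhqff", final "royyypjshh".

royyypjshh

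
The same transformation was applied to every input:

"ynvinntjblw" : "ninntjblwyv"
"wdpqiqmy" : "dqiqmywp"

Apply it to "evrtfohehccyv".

vtfohehccyver

Looking at the pairs, the operation is to move the first 2 characters to the end (rotate left by 2), then swap the first and last characters.
"evrtfohehccyv" → "rtfohehccyvev" → "vtfohehccyver".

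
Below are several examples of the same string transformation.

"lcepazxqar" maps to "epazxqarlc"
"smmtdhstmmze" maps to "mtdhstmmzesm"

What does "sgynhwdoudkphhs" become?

In each case the input is transformed by: move the first 2 characters to the end (rotate left by 2).
For "sgynhwdoudkphhs" the result is "ynhwdoudkphhssg".

ynhwdoudkphhssg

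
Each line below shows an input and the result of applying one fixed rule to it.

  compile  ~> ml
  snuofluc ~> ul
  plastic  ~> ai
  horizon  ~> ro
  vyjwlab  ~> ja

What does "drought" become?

What's happening: keep one character in every 3, starting at position 3 (positions 3rd, 6th, 9th, ...).
On "drought" that produces "oh".

oh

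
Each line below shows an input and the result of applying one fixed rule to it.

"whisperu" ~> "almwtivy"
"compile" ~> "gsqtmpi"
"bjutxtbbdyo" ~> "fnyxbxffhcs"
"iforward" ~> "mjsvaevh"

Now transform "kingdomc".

omrkhsqg

The pattern: shift every letter 4 places forward in the alphabet (wrapping around).
For "kingdomc" the result is "omrkhsqg".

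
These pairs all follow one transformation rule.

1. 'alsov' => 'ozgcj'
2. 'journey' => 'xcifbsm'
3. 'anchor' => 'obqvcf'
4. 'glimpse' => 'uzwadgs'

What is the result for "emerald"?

The pattern: shift every letter 12 places backward in the alphabet (wrapping around).
Doing the same to "emerald": "sasfozr".

sasfozr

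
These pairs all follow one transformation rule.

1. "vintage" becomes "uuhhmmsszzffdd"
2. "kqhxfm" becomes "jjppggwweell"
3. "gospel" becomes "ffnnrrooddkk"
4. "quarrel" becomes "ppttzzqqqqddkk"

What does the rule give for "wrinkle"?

In each case the input is transformed by: double every character, then shift every letter 1 place backward in the alphabet (wrapping around).
Starting from "wrinkle": after the first operation, "wwrriinnkkllee"; after the second, "vvqqhhmmjjkkdd".

vvqqhhmmjjkkdd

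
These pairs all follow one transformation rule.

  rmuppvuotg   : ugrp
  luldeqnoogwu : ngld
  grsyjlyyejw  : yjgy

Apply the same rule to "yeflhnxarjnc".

xjyl

Each output is the input with this applied: keep one character in every 3, starting at position 1 (positions 1st, 4th, 7th, ...), then move the last 2 characters to the front (rotate right by 2).
On "yeflhnxarjnc": the first step gives "ylxj", and the second then gives "xjyl".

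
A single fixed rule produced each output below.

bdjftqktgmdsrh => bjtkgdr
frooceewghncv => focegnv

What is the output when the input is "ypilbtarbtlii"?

yibabli

In each case the input is transformed by: keep every other character starting from the first (positions 1st, 3rd, 5th, ...).
So "ypilbtarbtlii" becomes "yibabli".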